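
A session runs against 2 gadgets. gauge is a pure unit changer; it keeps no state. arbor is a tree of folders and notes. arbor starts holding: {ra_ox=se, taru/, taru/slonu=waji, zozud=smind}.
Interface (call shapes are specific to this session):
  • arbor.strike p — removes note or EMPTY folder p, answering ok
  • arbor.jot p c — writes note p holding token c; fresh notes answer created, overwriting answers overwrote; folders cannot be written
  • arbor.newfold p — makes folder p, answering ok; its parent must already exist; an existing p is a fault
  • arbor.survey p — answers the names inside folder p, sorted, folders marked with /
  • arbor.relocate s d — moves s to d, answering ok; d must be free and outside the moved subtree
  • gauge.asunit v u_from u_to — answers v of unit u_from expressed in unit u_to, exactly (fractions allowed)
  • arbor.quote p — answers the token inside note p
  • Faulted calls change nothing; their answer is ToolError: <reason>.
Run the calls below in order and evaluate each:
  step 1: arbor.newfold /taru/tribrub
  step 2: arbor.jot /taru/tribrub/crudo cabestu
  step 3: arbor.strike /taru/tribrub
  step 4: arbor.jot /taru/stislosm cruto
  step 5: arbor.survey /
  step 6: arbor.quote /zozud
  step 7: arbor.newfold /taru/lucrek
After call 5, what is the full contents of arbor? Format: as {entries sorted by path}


Answer: {ra_ox=se, taru/, taru/slonu=waji, taru/stislosm=cruto, taru/tribrub/, taru/tribrub/crudo=cabestu, zozud=smind}

Derivation:
→ arbor.newfold(p='/taru/tribrub')
← ok
→ arbor.jot(p='/taru/tribrub/crudo', c='cabestu')
← created
→ arbor.strike(p='/taru/tribrub')
← ToolError: not empty
→ arbor.jot(p='/taru/stislosm', c='cruto')
← created
→ arbor.survey(p='/')
← [ra_ox, taru/, zozud]
→ arbor.quote(p='/zozud')
← smind
→ arbor.newfold(p='/taru/lucrek')
← ok


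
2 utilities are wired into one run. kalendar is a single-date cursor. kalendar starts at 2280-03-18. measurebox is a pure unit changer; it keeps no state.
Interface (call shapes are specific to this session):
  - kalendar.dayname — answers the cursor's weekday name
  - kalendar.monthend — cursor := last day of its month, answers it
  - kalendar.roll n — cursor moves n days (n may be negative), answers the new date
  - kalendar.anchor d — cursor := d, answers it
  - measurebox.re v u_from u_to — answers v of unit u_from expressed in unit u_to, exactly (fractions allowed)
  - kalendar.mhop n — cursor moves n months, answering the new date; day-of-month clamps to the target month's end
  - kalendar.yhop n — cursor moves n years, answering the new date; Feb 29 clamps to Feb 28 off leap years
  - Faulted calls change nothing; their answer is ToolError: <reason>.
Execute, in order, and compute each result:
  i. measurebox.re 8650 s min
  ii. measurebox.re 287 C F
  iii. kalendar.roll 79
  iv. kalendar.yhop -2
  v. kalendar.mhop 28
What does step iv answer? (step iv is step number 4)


Answer: 2278-06-05

Derivation:
→ measurebox.re(v: 8650, u_from: s, u_to: min)
← 865/6
→ measurebox.re(v: 287, u_from: C, u_to: F)
← 2743/5
→ kalendar.roll(n: 79)
← 2280-06-05
→ kalendar.yhop(n: -2)
← 2278-06-05
→ kalendar.mhop(n: 28)
← 2280-10-05


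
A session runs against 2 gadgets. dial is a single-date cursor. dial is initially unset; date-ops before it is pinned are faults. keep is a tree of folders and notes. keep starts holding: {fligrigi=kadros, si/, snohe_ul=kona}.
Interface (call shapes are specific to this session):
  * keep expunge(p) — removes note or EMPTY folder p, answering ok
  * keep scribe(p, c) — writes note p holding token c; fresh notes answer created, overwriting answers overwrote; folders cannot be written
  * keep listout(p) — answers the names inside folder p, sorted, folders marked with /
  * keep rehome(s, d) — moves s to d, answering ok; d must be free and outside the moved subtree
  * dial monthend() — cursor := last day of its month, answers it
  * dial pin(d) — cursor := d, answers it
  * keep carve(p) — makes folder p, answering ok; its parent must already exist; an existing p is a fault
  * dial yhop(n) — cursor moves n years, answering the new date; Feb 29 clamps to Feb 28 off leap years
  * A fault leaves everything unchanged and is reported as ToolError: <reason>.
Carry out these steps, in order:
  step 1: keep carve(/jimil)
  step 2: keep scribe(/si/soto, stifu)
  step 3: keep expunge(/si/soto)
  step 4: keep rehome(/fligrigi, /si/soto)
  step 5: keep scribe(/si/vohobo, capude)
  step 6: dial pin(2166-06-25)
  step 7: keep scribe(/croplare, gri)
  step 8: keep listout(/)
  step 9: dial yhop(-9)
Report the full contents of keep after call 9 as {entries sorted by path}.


Answer: {croplare=gri, jimil/, si/, si/soto=kadros, si/vohobo=capude, snohe_ul=kona}

Derivation:
;; keep carve(p: /jimil) => ok
;; keep scribe(p: /si/soto, c: stifu) => created
;; keep expunge(p: /si/soto) => ok
;; keep rehome(s: /fligrigi, d: /si/soto) => ok
;; keep scribe(p: /si/vohobo, c: capude) => created
;; dial pin(d: 2166-06-25) => 2166-06-25
;; keep scribe(p: /croplare, c: gri) => created
;; keep listout(p: /) => [croplare, jimil/, si/, snohe_ul]
;; dial yhop(n: -9) => 2157-06-25


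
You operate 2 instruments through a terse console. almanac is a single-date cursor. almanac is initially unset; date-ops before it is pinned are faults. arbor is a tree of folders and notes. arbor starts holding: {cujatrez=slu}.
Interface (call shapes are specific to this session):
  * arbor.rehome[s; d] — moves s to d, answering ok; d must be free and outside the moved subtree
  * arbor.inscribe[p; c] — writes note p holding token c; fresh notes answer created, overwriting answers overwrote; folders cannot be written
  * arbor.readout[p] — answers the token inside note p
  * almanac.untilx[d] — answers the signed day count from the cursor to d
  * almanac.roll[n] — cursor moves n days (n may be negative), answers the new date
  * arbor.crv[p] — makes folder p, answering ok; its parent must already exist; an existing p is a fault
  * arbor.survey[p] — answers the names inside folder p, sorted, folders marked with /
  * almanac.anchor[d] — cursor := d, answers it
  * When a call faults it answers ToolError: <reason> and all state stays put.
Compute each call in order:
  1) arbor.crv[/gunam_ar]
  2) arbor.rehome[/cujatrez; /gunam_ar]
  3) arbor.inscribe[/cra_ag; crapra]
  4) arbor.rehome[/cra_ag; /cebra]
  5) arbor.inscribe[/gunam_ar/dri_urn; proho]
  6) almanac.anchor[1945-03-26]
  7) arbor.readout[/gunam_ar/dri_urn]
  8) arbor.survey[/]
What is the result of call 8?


Answer: [cebra, cujatrez, gunam_ar/]

Derivation:
# crv(p=/gunam_ar) ~> ok
# rehome(s=/cujatrez, d=/gunam_ar) ~> ToolError: exists
# inscribe(p=/cra_ag, c=crapra) ~> created
# rehome(s=/cra_ag, d=/cebra) ~> ok
# inscribe(p=/gunam_ar/dri_urn, c=proho) ~> created
# anchor(d=1945-03-26) ~> 1945-03-26
# readout(p=/gunam_ar/dri_urn) ~> proho
# survey(p=/) ~> [cebra, cujatrez, gunam_ar/]


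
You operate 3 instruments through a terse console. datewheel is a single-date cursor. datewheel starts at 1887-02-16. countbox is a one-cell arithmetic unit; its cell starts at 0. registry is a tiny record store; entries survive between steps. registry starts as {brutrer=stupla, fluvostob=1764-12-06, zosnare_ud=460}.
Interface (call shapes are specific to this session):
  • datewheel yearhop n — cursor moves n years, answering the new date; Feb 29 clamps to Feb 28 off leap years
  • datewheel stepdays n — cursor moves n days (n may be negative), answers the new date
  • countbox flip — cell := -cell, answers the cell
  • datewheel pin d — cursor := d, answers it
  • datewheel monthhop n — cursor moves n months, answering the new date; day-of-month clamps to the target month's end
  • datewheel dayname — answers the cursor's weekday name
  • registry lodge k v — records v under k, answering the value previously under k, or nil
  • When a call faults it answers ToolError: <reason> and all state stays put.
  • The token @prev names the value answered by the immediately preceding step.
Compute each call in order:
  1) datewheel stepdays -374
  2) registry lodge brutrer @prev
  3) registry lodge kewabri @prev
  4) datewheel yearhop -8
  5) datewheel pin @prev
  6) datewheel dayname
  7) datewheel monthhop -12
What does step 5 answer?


Answer: 1878-02-07

Derivation:
I call datewheel stepdays(n→-374), — result: 1886-02-07.
Now I run registry lodge(k→brutrer, v→@prev), which returns stupla.
Invoking registry lodge(k→kewabri, v→@prev), — result: nil.
I use datewheel yearhop(n→-8), yielding 1878-02-07.
I run datewheel pin(d→@prev), and observe 1878-02-07.
I call datewheel dayname(), yielding Thursday.
Now I run datewheel monthhop(n→-12), and observe 1877-02-07.


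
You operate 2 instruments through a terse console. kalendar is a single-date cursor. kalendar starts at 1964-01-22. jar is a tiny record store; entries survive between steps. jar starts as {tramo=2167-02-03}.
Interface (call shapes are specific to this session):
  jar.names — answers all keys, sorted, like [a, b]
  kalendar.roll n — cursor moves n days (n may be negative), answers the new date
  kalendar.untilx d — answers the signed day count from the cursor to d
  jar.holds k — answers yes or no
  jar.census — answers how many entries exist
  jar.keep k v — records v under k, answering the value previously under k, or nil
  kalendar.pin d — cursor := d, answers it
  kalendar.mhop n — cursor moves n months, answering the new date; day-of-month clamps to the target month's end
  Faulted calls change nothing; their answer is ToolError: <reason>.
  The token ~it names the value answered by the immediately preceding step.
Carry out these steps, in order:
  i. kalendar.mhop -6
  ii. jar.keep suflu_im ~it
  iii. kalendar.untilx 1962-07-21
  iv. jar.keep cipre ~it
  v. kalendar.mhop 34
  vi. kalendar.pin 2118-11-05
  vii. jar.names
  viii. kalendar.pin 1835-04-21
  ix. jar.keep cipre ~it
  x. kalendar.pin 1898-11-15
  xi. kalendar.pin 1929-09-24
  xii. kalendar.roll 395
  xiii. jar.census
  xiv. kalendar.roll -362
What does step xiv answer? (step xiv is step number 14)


Do: kalendar.mhop[n='-6']
See: 1963-07-22
Do: jar.keep[k='suflu_im'; v='~it']
See: nil
Do: kalendar.untilx[d='1962-07-21']
See: -366
Do: jar.keep[k='cipre'; v='~it']
See: nil
Do: kalendar.mhop[n='34']
See: 1966-05-22
Do: kalendar.pin[d='2118-11-05']
See: 2118-11-05
Do: jar.names[]
See: [cipre, suflu_im, tramo]
Do: kalendar.pin[d='1835-04-21']
See: 1835-04-21
Do: jar.keep[k='cipre'; v='~it']
See: -366
Do: kalendar.pin[d='1898-11-15']
See: 1898-11-15
Do: kalendar.pin[d='1929-09-24']
See: 1929-09-24
Do: kalendar.roll[n='395']
See: 1930-10-24
Do: jar.census[]
See: 3
Do: kalendar.roll[n='-362']
See: 1929-10-27

Answer: 1929-10-27


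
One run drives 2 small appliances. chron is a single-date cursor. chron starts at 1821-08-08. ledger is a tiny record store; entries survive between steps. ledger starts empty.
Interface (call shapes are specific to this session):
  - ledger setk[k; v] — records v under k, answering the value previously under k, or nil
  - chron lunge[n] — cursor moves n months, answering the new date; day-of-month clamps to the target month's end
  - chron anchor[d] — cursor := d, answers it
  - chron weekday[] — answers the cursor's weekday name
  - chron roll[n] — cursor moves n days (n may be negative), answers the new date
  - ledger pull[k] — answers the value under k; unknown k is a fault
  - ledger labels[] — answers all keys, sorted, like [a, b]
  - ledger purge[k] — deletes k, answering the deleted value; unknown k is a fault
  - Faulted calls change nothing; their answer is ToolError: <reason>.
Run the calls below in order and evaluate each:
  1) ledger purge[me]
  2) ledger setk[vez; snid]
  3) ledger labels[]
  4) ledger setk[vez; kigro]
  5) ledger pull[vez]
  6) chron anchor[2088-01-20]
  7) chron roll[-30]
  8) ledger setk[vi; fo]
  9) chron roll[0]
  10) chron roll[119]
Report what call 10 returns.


Answer: 2088-04-18

Derivation:
-> ledger purge(me)
<- ToolError: no such key me
-> ledger setk(vez, snid)
<- nil
-> ledger labels()
<- [vez]
-> ledger setk(vez, kigro)
<- snid
-> ledger pull(vez)
<- kigro
-> chron anchor(2088-01-20)
<- 2088-01-20
-> chron roll(-30)
<- 2087-12-21
-> ledger setk(vi, fo)
<- nil
-> chron roll(0)
<- 2087-12-21
-> chron roll(119)
<- 2088-04-18


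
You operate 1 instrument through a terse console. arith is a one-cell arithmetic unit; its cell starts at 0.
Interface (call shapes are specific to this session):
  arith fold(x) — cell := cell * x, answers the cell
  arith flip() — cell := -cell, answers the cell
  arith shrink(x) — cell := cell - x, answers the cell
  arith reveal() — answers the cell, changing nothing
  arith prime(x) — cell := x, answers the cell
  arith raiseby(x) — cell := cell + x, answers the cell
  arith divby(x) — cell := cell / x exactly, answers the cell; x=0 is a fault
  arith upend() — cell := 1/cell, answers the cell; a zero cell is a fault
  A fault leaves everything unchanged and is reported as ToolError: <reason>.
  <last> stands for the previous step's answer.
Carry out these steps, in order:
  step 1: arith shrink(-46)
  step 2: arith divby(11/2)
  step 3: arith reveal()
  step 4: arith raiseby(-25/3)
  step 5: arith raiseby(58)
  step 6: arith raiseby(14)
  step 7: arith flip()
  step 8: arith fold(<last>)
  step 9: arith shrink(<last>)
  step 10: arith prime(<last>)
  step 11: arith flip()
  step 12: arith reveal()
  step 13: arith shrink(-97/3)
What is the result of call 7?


Act: arith shrink[-46]
Obs: 46
Act: arith divby[11/2]
Obs: 92/11
Act: arith reveal[]
Obs: 92/11
Act: arith raiseby[-25/3]
Obs: 1/33
Act: arith raiseby[58]
Obs: 1915/33
Act: arith raiseby[14]
Obs: 2377/33
Act: arith flip[]
Obs: -2377/33
Act: arith fold[<last>]
Obs: 5650129/1089
Act: arith shrink[<last>]
Obs: 0
Act: arith prime[<last>]
Obs: 0
Act: arith flip[]
Obs: 0
Act: arith reveal[]
Obs: 0
Act: arith shrink[-97/3]
Obs: 97/3

Answer: -2377/33


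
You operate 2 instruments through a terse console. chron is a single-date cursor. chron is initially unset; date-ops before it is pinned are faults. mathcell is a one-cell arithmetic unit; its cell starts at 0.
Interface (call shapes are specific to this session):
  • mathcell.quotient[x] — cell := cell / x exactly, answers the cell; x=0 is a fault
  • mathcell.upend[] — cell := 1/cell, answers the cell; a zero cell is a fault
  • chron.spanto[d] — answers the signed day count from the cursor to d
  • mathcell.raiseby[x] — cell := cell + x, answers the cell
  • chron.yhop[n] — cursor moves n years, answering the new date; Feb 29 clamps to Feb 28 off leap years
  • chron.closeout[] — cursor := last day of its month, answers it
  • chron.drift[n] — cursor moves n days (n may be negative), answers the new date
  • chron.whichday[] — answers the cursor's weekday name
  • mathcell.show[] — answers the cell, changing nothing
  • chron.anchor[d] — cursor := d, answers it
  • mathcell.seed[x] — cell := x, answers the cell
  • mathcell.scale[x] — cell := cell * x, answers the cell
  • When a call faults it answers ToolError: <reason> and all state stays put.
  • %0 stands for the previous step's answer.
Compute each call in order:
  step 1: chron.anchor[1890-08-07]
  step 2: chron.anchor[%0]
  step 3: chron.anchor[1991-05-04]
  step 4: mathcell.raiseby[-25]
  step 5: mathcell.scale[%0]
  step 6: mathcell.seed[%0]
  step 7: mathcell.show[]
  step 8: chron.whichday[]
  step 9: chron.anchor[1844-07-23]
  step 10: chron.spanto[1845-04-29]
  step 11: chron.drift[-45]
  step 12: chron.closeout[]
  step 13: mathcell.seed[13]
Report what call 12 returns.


Answer: 1844-06-30

Derivation:
# 1. anchor(1890-08-07) : 1890-08-07
# 2. anchor(%0) : 1890-08-07
# 3. anchor(1991-05-04) : 1991-05-04
# 4. raiseby(-25) : -25
# 5. scale(%0) : 625
# 6. seed(%0) : 625
# 7. show() : 625
# 8. whichday() : Saturday
# 9. anchor(1844-07-23) : 1844-07-23
# 10. spanto(1845-04-29) : 280
# 11. drift(-45) : 1844-06-08
# 12. closeout() : 1844-06-30
# 13. seed(13) : 13


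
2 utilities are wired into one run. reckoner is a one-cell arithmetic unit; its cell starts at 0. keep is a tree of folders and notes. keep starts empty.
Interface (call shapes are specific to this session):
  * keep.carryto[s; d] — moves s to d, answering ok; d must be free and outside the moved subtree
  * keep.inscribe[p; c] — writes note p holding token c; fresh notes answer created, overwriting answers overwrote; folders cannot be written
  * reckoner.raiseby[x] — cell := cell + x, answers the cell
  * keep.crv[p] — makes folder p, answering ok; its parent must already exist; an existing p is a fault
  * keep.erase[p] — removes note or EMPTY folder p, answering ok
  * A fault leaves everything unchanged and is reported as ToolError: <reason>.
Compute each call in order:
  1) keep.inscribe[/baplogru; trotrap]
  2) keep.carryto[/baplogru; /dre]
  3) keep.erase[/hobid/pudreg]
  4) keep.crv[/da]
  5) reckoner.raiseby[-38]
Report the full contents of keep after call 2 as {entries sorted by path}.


Answer: {dre=trotrap}

Derivation:
·→ keep.inscribe(p=/baplogru, c=trotrap)
·← created
·→ keep.carryto(s=/baplogru, d=/dre)
·← ok
·→ keep.erase(p=/hobid/pudreg)
·← ToolError: not found
·→ keep.crv(p=/da)
·← ok
·→ reckoner.raiseby(x=-38)
·← -38


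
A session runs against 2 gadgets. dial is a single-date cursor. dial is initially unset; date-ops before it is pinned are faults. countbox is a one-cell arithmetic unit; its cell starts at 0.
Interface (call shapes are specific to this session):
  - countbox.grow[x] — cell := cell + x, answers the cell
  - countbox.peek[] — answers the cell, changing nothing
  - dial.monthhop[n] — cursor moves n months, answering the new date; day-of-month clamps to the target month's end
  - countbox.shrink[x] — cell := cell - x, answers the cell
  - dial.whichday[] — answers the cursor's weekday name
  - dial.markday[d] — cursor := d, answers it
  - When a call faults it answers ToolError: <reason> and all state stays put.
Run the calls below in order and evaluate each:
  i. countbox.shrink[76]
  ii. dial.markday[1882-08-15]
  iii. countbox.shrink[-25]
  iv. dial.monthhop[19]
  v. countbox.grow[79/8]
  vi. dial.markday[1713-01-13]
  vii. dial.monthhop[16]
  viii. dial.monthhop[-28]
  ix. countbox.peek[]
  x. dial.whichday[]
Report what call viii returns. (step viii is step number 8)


Next I call countbox.shrink passing x→76, which returns -76.
Now I run dial.markday passing d→1882-08-15, and observe 1882-08-15.
I try countbox.shrink passing x→-25, and get -51.
I call dial.monthhop passing n→19, and get 1884-03-15.
I call countbox.grow passing x→79/8, and get -329/8.
I call dial.markday passing d→1713-01-13, and observe 1713-01-13.
I call dial.monthhop passing n→16: 1714-05-13.
I try dial.monthhop passing n→-28, and get 1712-01-13.
Now I run countbox.peek, → -329/8.
Then dial.whichday, giving Wednesday.

Answer: 1712-01-13


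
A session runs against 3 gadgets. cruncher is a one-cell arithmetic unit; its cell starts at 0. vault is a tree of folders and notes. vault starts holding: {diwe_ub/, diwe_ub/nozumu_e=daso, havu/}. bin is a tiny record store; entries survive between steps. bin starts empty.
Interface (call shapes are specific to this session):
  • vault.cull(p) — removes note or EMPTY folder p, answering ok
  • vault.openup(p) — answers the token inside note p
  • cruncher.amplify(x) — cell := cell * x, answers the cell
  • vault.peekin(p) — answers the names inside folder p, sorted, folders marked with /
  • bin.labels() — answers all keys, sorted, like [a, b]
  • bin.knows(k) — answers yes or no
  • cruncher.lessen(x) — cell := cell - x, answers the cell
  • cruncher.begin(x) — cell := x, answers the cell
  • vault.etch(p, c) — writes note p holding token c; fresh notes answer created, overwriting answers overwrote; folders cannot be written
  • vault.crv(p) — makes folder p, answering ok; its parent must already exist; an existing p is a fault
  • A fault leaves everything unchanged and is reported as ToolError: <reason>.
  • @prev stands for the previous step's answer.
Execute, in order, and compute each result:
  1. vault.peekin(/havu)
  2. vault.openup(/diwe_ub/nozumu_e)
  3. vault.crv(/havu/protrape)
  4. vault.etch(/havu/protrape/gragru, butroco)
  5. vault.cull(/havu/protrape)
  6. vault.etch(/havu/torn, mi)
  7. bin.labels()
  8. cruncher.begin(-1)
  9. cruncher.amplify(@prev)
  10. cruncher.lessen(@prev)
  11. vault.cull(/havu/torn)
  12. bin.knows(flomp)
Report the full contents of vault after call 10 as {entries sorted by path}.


Using peekin using p: /havu: [].
Using openup using p: /diwe_ub/nozumu_e, and see daso.
Invoking crv using p: /havu/protrape, — result: ok.
I call etch using p: /havu/protrape/gragru, c: butroco, giving created.
I call cull using p: /havu/protrape, which returns ToolError: not empty.
Using etch using p: /havu/torn, c: mi, and observe created.
I try labels(): [].
Now I run begin using x: -1, — result: -1.
I try amplify using x: @prev, yielding 1.
Then lessen using x: @prev, yielding 0.
Invoking cull using p: /havu/torn, — result: ok.
I use knows using k: flomp, giving no.

Answer: {diwe_ub/, diwe_ub/nozumu_e=daso, havu/, havu/protrape/, havu/protrape/gragru=butroco, havu/torn=mi}


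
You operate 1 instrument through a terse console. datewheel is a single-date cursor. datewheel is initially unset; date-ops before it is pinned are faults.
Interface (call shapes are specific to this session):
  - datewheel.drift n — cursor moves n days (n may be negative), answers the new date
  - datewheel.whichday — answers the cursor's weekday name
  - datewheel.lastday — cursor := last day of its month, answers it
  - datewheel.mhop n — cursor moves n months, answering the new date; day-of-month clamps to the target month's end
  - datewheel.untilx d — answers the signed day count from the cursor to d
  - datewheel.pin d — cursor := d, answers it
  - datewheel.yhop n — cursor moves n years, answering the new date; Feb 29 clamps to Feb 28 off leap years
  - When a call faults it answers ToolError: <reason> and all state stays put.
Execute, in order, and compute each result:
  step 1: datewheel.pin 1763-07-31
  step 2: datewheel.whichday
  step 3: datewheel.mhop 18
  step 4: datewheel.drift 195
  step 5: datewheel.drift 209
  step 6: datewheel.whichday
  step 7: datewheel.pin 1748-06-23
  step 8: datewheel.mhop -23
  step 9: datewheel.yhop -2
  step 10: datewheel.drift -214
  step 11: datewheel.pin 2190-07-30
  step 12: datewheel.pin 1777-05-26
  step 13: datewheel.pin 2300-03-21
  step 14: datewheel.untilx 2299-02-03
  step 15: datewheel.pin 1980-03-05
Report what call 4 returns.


==> datewheel.pin(d=1763-07-31)
<== 1763-07-31
==> datewheel.whichday()
<== Sunday
==> datewheel.mhop(n=18)
<== 1765-01-31
==> datewheel.drift(n=195)
<== 1765-08-14
==> datewheel.drift(n=209)
<== 1766-03-11
==> datewheel.whichday()
<== Tuesday
==> datewheel.pin(d=1748-06-23)
<== 1748-06-23
==> datewheel.mhop(n=-23)
<== 1746-07-23
==> datewheel.yhop(n=-2)
<== 1744-07-23
==> datewheel.drift(n=-214)
<== 1743-12-22
==> datewheel.pin(d=2190-07-30)
<== 2190-07-30
==> datewheel.pin(d=1777-05-26)
<== 1777-05-26
==> datewheel.pin(d=2300-03-21)
<== 2300-03-21
==> datewheel.untilx(d=2299-02-03)
<== -411
==> datewheel.pin(d=1980-03-05)
<== 1980-03-05

Answer: 1765-08-14


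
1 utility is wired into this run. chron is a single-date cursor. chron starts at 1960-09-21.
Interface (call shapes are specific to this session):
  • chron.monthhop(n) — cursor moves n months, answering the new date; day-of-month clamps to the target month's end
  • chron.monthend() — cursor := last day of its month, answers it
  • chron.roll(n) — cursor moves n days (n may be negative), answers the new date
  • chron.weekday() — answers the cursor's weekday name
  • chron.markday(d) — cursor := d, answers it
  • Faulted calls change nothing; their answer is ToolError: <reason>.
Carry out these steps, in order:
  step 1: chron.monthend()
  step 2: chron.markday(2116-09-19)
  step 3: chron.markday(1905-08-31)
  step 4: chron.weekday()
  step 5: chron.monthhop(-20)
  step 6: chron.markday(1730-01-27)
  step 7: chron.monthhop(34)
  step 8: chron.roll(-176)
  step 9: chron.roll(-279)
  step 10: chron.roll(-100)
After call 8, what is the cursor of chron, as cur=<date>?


! chron.monthend() => 1960-09-30
! chron.markday(d→2116-09-19) => 2116-09-19
! chron.markday(d→1905-08-31) => 1905-08-31
! chron.weekday() => Thursday
! chron.monthhop(n→-20) => 1903-12-31
! chron.markday(d→1730-01-27) => 1730-01-27
! chron.monthhop(n→34) => 1732-11-27
! chron.roll(n→-176) => 1732-06-04
! chron.roll(n→-279) => 1731-08-30
! chron.roll(n→-100) => 1731-05-22

Answer: cur=1732-06-04


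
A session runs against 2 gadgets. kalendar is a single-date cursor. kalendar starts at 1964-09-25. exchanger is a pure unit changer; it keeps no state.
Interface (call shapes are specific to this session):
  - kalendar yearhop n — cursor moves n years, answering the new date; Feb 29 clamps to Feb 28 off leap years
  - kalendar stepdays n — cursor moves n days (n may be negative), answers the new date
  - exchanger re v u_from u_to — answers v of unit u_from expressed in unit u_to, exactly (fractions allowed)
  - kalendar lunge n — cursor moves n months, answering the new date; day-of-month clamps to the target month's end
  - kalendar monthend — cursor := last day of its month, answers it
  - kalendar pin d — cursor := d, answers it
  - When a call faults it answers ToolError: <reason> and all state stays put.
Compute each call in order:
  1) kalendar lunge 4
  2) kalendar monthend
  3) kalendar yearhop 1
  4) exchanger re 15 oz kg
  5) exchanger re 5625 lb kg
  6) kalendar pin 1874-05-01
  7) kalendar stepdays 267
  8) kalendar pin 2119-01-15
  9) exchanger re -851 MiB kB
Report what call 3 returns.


Answer: 1966-01-31

Derivation:
Step: kalendar lunge[n→4]
Result: 1965-01-25
Step: kalendar monthend[]
Result: 1965-01-31
Step: kalendar yearhop[n→1]
Result: 1966-01-31
Step: exchanger re[v→15; u_from→oz; u_to→kg]
Result: 136077711/320000000
Step: exchanger re[v→5625; u_from→lb; u_to→kg]
Result: 408233133/160000
Step: kalendar pin[d→1874-05-01]
Result: 1874-05-01
Step: kalendar stepdays[n→267]
Result: 1875-01-23
Step: kalendar pin[d→2119-01-15]
Result: 2119-01-15
Step: exchanger re[v→-851; u_from→MiB; u_to→kB]
Result: -111542272/125


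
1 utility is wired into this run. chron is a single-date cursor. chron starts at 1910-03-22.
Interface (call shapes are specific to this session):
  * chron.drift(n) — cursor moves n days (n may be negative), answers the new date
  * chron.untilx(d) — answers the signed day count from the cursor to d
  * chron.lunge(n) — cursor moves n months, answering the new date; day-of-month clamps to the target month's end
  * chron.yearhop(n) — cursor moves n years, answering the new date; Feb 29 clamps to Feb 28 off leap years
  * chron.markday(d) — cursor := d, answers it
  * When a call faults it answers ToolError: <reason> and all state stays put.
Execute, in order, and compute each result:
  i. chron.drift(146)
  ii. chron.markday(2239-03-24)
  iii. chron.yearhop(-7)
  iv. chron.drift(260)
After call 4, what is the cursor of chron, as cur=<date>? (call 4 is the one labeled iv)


[in] chron.drift 146
  1910-08-15
[in] chron.markday 2239-03-24
  2239-03-24
[in] chron.yearhop -7
  2232-03-24
[in] chron.drift 260
  2232-12-09

Answer: cur=2232-12-09


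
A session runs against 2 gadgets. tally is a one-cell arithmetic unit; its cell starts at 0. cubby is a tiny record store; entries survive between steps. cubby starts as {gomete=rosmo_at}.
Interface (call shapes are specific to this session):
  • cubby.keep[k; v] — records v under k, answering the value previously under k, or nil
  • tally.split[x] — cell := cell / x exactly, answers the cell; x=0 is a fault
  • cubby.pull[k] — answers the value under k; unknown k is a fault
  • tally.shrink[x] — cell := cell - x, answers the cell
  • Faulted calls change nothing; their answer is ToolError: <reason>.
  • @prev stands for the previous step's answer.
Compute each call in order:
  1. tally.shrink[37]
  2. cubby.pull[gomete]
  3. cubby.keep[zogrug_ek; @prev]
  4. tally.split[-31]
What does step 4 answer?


CALL shrink[37]
RET  -37
CALL pull[gomete]
RET  rosmo_at
CALL keep[zogrug_ek; @prev]
RET  nil
CALL split[-31]
RET  37/31

Answer: 37/31


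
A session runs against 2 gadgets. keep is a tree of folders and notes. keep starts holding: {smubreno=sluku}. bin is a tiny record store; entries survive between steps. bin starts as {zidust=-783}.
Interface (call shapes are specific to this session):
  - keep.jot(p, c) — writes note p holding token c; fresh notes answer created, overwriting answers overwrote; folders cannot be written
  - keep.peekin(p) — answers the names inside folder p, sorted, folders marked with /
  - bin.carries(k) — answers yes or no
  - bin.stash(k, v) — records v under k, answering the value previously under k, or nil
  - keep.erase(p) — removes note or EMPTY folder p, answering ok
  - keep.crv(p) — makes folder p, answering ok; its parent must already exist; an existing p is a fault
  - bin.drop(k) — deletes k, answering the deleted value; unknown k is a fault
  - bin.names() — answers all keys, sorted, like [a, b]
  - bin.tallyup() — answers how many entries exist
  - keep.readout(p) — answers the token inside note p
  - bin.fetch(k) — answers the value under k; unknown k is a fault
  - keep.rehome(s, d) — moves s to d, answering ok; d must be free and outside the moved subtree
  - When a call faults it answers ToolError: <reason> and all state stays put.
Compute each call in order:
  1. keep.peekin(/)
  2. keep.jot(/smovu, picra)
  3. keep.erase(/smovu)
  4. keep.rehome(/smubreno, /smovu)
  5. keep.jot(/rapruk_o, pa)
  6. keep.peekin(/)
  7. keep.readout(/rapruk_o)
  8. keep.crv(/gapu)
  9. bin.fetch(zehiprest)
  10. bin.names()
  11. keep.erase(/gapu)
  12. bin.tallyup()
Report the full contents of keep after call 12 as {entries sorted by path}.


Answer: {rapruk_o=pa, smovu=sluku}

Derivation:
Then keep.peekin using p=/, → [smubreno].
Now I run keep.jot using p=/smovu, c=picra, which returns created.
I use keep.erase using p=/smovu, which returns ok.
I try keep.rehome using s=/smubreno, d=/smovu, — result: ok.
I use keep.jot using p=/rapruk_o, c=pa: created.
I call keep.peekin using p=/: [rapruk_o, smovu].
Calling keep.readout using p=/rapruk_o, yielding pa.
Now I run keep.crv using p=/gapu, → ok.
Using bin.fetch using k=zehiprest, yielding ToolError: no such key zehiprest.
Then bin.names, which returns [zidust].
I try keep.erase using p=/gapu, → ok.
Calling bin.tallyup(), which returns 1.


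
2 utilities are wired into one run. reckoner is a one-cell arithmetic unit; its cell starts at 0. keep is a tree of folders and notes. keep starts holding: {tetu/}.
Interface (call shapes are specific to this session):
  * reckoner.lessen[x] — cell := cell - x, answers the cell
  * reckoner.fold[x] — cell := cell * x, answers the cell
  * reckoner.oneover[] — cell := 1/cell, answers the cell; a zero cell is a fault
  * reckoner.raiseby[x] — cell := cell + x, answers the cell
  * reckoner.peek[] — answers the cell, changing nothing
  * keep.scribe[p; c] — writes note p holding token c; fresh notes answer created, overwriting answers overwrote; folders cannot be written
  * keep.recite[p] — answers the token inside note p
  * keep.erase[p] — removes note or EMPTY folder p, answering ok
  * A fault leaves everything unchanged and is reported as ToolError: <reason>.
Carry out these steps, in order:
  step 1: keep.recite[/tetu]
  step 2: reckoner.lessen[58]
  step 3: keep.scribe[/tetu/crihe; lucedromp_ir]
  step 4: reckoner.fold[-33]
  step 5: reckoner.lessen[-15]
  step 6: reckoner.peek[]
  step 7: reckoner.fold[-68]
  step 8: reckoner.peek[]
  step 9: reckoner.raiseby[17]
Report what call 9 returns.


Answer: -131155

Derivation:
~$ recite p→/tetu
  ToolError: is a directory
~$ lessen x→58
  -58
~$ scribe p→/tetu/crihe c→lucedromp_ir
  created
~$ fold x→-33
  1914
~$ lessen x→-15
  1929
~$ peek
  1929
~$ fold x→-68
  -131172
~$ peek
  -131172
~$ raiseby x→17
  -131155


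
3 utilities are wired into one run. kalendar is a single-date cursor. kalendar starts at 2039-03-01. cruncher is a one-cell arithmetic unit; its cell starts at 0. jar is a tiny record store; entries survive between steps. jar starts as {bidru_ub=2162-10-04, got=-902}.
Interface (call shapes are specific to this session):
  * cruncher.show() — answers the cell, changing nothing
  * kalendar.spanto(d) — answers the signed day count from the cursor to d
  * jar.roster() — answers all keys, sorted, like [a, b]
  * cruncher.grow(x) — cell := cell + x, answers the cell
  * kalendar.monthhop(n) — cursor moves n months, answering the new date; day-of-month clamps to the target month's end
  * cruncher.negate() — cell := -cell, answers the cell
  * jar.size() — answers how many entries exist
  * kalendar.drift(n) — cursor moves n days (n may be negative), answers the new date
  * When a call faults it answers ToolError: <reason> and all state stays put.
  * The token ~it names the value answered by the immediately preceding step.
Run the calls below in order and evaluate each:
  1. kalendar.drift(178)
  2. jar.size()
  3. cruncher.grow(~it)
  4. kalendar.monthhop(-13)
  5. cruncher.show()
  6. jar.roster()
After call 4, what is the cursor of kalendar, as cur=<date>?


Answer: cur=2038-07-26

Derivation:
> kalendar.drift n='178'
= 2039-08-26
> jar.size
= 2
> cruncher.grow x='~it'
= 2
> kalendar.monthhop n='-13'
= 2038-07-26
> cruncher.show
= 2
> jar.roster
= [bidru_ub, got]


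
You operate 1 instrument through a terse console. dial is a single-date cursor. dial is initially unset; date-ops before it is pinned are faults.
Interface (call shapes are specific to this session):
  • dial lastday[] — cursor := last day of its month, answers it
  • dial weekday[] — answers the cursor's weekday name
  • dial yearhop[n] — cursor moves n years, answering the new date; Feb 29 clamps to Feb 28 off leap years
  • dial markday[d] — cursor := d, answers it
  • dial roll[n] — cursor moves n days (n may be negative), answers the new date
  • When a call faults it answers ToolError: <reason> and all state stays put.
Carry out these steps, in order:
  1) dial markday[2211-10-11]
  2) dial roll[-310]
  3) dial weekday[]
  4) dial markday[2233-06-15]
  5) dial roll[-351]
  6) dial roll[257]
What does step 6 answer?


Then dial markday using d: 2211-10-11, and see 2211-10-11.
I invoke dial roll using n: -310: 2210-12-05.
I call dial weekday(), giving Wednesday.
I invoke dial markday using d: 2233-06-15, yielding 2233-06-15.
Invoking dial roll using n: -351, which returns 2232-06-29.
I invoke dial roll using n: 257, which returns 2233-03-13.

Answer: 2233-03-13


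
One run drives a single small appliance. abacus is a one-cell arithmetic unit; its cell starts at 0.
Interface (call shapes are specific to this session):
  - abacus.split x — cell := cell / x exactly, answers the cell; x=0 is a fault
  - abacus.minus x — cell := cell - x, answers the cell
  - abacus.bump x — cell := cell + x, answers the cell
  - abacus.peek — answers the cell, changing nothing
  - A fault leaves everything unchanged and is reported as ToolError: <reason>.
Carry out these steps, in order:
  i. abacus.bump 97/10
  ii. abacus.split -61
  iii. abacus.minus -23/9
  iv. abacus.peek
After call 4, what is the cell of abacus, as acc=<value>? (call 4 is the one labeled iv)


·→ abacus.bump(x: 97/10)
·← 97/10
·→ abacus.split(x: -61)
·← -97/610
·→ abacus.minus(x: -23/9)
·← 13157/5490
·→ abacus.peek()
·← 13157/5490

Answer: acc=13157/5490


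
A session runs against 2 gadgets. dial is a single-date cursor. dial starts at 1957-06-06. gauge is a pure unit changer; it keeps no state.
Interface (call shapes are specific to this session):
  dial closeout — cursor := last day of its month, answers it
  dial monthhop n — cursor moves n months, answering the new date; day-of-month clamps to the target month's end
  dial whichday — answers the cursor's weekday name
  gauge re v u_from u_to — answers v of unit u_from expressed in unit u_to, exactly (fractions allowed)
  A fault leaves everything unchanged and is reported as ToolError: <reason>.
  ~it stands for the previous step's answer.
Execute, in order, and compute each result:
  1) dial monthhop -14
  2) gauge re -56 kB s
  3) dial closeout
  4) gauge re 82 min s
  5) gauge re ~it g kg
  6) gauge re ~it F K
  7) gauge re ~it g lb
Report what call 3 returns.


Answer: 1956-04-30

Derivation:
→ dial monthhop(n=-14)
← 1956-04-06
→ gauge re(v=-56, u_from=kB, u_to=s)
← ToolError: incompatible units
→ dial closeout()
← 1956-04-30
→ gauge re(v=82, u_from=min, u_to=s)
← 4920
→ gauge re(v=~it, u_from=g, u_to=kg)
← 123/25
→ gauge re(v=~it, u_from=F, u_to=K)
← 46459/180
→ gauge re(v=~it, u_from=g, u_to=lb)
← 33185000/58319019


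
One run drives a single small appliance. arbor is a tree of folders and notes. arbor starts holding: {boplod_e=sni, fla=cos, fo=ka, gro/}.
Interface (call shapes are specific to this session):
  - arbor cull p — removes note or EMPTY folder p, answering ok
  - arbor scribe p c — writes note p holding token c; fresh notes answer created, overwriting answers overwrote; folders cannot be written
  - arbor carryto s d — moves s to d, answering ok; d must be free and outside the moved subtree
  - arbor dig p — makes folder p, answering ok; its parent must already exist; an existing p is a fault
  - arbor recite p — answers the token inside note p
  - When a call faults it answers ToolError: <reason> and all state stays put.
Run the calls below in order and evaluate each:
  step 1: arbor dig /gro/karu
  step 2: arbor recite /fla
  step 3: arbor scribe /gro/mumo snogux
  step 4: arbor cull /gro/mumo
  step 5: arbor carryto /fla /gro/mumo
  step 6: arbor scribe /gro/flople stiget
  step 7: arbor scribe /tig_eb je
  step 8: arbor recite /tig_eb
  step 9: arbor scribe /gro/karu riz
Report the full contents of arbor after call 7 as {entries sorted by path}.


>>> arbor dig p='/gro/karu'
[out] ok
>>> arbor recite p='/fla'
[out] cos
>>> arbor scribe p='/gro/mumo' c='snogux'
[out] created
>>> arbor cull p='/gro/mumo'
[out] ok
>>> arbor carryto s='/fla' d='/gro/mumo'
[out] ok
>>> arbor scribe p='/gro/flople' c='stiget'
[out] created
>>> arbor scribe p='/tig_eb' c='je'
[out] created
>>> arbor recite p='/tig_eb'
[out] je
>>> arbor scribe p='/gro/karu' c='riz'
[out] ToolError: is a directory

Answer: {boplod_e=sni, fo=ka, gro/, gro/flople=stiget, gro/karu/, gro/mumo=cos, tig_eb=je}


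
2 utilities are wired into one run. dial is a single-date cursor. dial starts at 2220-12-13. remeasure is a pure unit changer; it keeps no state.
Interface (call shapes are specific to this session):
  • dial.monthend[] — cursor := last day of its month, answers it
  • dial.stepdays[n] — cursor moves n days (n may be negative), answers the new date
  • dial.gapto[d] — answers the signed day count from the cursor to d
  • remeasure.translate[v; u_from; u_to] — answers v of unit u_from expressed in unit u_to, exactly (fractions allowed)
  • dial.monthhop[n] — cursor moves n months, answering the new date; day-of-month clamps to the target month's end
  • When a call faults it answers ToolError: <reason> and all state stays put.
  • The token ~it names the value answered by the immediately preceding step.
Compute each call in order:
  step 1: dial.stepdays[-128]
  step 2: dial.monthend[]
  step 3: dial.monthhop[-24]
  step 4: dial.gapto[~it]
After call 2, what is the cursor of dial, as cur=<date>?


Answer: cur=2220-08-31

Derivation:
Using dial.stepdays using n='-128', and see 2220-08-07.
Calling dial.monthend, → 2220-08-31.
I run dial.monthhop using n='-24', — result: 2218-08-31.
Then dial.gapto using d='~it', giving 0.
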